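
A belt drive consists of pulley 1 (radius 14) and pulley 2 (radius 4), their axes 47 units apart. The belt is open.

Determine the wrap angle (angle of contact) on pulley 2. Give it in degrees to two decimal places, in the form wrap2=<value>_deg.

wrap2=155.43_deg

open belt: β = asin((r2−r1)/C) = asin(-10/47) = -12.2845°
wrap1 = π − 2β = 204.5690°
wrap2 = π + 2β = 155.4310°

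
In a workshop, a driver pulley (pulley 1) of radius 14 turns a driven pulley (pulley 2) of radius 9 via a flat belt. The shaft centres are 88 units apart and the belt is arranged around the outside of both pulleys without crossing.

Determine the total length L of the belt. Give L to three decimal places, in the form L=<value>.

open belt: β = asin((r2−r1)/C) = asin(-5/88) = -3.2572°
wrap1 = π − 2β = 186.5144°
wrap2 = π + 2β = 173.4856°
tangent length = C·cosβ = 87.8578
L = r1·wrap1 + r2·wrap2 + 2·C·cosβ = 14·3.2553 + 9·3.0279 + 2·87.8578 = 248.5408

L=248.541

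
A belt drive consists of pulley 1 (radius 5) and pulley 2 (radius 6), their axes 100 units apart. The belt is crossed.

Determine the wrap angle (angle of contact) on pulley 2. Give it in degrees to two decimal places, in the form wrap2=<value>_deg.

crossed belt: β = asin((r1+r2)/C) = asin(11/100) = 6.3153°
wrap1 = wrap2 = π + 2β = 192.6306°

wrap2=192.63_deg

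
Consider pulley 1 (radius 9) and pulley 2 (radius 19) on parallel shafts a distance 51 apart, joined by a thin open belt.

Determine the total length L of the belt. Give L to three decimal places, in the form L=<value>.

open belt: β = asin((r2−r1)/C) = asin(10/51) = 11.3077°
wrap1 = π − 2β = 157.3845°
wrap2 = π + 2β = 202.6155°
tangent length = C·cosβ = 50.0100
L = r1·wrap1 + r2·wrap2 + 2·C·cosβ = 9·2.7469 + 19·3.5363 + 2·50.0100 = 191.9317

L=191.932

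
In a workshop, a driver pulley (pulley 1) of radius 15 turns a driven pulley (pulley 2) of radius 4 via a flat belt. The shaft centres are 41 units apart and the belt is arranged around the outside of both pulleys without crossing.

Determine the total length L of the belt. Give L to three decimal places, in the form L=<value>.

L=144.660

open belt: β = asin((r2−r1)/C) = asin(-11/41) = -15.5627°
wrap1 = π − 2β = 211.1254°
wrap2 = π + 2β = 148.8746°
tangent length = C·cosβ = 39.4968
L = r1·wrap1 + r2·wrap2 + 2·C·cosβ = 15·3.6848 + 4·2.5984 + 2·39.4968 = 144.6596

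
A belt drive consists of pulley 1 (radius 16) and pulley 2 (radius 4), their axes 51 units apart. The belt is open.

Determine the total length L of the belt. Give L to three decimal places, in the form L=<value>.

L=167.669

open belt: β = asin((r2−r1)/C) = asin(-12/51) = -13.6090°
wrap1 = π − 2β = 207.2179°
wrap2 = π + 2β = 152.7821°
tangent length = C·cosβ = 49.5681
L = r1·wrap1 + r2·wrap2 + 2·C·cosβ = 16·3.6166 + 4·2.6666 + 2·49.5681 = 167.6686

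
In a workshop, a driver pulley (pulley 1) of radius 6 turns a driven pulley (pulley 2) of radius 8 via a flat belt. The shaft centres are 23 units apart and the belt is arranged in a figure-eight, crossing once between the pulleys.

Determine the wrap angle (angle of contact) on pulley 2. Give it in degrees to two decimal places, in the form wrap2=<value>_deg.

crossed belt: β = asin((r1+r2)/C) = asin(14/23) = 37.4952°
wrap1 = wrap2 = π + 2β = 254.9905°

wrap2=254.99_deg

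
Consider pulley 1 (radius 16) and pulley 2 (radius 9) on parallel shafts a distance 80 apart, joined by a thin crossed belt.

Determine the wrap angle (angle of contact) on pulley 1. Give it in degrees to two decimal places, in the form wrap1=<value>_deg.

wrap1=216.42_deg

crossed belt: β = asin((r1+r2)/C) = asin(25/80) = 18.2100°
wrap1 = wrap2 = π + 2β = 216.4199°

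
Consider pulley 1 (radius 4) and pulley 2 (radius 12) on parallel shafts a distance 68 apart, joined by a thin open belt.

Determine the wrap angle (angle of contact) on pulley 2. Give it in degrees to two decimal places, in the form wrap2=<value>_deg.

wrap2=193.51_deg

open belt: β = asin((r2−r1)/C) = asin(8/68) = 6.7563°
wrap1 = π − 2β = 166.4873°
wrap2 = π + 2β = 193.5127°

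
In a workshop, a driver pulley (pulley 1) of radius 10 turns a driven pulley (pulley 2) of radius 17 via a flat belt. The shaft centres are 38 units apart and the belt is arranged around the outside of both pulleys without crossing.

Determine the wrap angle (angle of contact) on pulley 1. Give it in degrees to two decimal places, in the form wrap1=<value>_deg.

open belt: β = asin((r2−r1)/C) = asin(7/38) = 10.6151°
wrap1 = π − 2β = 158.7698°
wrap2 = π + 2β = 201.2302°

wrap1=158.77_deg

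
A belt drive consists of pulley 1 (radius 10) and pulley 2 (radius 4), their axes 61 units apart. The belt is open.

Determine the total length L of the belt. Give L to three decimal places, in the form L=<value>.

open belt: β = asin((r2−r1)/C) = asin(-6/61) = -5.6448°
wrap1 = π − 2β = 191.2896°
wrap2 = π + 2β = 168.7104°
tangent length = C·cosβ = 60.7042
L = r1·wrap1 + r2·wrap2 + 2·C·cosβ = 10·3.3386 + 4·2.9446 + 2·60.7042 = 166.5729

L=166.573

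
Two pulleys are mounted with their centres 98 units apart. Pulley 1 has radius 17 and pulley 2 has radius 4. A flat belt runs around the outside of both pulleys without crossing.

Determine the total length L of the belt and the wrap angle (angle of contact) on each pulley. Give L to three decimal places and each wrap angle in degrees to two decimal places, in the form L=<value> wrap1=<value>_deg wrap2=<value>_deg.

open belt: β = asin((r2−r1)/C) = asin(-13/98) = -7.6229°
wrap1 = π − 2β = 195.2459°
wrap2 = π + 2β = 164.7541°
tangent length = C·cosβ = 97.1339
L = r1·wrap1 + r2·wrap2 + 2·C·cosβ = 17·3.4077 + 4·2.8755 + 2·97.1339 = 263.7005

L=263.700 wrap1=195.25_deg wrap2=164.75_deg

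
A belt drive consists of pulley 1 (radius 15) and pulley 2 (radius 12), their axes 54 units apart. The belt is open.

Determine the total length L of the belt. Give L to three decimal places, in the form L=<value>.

open belt: β = asin((r2−r1)/C) = asin(-3/54) = -3.1847°
wrap1 = π − 2β = 186.3695°
wrap2 = π + 2β = 173.6305°
tangent length = C·cosβ = 53.9166
L = r1·wrap1 + r2·wrap2 + 2·C·cosβ = 15·3.2528 + 12·3.0304 + 2·53.9166 = 192.9897

L=192.990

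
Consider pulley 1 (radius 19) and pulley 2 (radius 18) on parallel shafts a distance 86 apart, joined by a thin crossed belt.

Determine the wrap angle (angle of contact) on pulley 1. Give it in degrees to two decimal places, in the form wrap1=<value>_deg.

wrap1=230.96_deg

crossed belt: β = asin((r1+r2)/C) = asin(37/86) = 25.4823°
wrap1 = wrap2 = π + 2β = 230.9646°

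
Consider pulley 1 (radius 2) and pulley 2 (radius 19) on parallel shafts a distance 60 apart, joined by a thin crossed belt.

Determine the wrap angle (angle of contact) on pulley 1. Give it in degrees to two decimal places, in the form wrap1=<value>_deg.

wrap1=220.97_deg

crossed belt: β = asin((r1+r2)/C) = asin(21/60) = 20.4873°
wrap1 = wrap2 = π + 2β = 220.9746°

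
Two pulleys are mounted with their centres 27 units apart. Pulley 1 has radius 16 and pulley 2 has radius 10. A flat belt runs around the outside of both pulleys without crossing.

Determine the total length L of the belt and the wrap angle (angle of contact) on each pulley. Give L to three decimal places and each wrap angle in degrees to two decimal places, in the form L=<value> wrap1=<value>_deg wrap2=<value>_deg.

L=137.020 wrap1=205.68_deg wrap2=154.32_deg

open belt: β = asin((r2−r1)/C) = asin(-6/27) = -12.8396°
wrap1 = π − 2β = 205.6792°
wrap2 = π + 2β = 154.3208°
tangent length = C·cosβ = 26.3249
L = r1·wrap1 + r2·wrap2 + 2·C·cosβ = 16·3.5898 + 10·2.6934 + 2·26.3249 = 137.0203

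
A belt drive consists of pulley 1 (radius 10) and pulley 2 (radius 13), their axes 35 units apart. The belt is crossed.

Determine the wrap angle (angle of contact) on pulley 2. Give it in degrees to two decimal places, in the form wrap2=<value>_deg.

wrap2=262.16_deg

crossed belt: β = asin((r1+r2)/C) = asin(23/35) = 41.0823°
wrap1 = wrap2 = π + 2β = 262.1647°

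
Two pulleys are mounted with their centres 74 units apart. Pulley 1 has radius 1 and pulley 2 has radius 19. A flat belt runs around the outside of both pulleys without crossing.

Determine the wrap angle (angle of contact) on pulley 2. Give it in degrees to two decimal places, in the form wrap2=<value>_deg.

open belt: β = asin((r2−r1)/C) = asin(18/74) = 14.0780°
wrap1 = π − 2β = 151.8439°
wrap2 = π + 2β = 208.1561°

wrap2=208.16_deg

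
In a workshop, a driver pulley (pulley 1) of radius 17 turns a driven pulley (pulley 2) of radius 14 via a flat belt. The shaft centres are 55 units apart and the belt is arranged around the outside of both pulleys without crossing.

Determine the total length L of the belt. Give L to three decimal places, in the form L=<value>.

L=207.553

open belt: β = asin((r2−r1)/C) = asin(-3/55) = -3.1268°
wrap1 = π − 2β = 186.2536°
wrap2 = π + 2β = 173.7464°
tangent length = C·cosβ = 54.9181
L = r1·wrap1 + r2·wrap2 + 2·C·cosβ = 17·3.2507 + 14·3.0324 + 2·54.9181 = 207.5530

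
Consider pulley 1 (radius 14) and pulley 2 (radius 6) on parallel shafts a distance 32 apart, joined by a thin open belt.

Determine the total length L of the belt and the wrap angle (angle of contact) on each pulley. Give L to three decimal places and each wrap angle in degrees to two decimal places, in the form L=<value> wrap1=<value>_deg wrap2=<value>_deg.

open belt: β = asin((r2−r1)/C) = asin(-8/32) = -14.4775°
wrap1 = π − 2β = 208.9550°
wrap2 = π + 2β = 151.0450°
tangent length = C·cosβ = 30.9839
L = r1·wrap1 + r2·wrap2 + 2·C·cosβ = 14·3.6470 + 6·2.6362 + 2·30.9839 = 128.8425

L=128.842 wrap1=208.96_deg wrap2=151.04_deg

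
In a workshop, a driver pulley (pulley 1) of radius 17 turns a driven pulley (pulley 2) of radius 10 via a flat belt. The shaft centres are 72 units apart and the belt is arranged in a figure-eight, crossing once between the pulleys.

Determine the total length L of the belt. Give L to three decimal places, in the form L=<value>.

L=239.072

crossed belt: β = asin((r1+r2)/C) = asin(27/72) = 22.0243°
wrap1 = wrap2 = π + 2β = 224.0486°
tangent length = C·cosβ = 66.7458
L = (r1+r2)·wrap + 2·C·cosβ = 27·3.9104 + 2·66.7458 = 239.0720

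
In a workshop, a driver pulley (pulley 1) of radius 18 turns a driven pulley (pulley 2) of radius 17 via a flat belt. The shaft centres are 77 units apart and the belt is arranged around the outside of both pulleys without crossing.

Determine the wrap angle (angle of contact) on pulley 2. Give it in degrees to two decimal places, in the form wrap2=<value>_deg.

wrap2=178.51_deg

open belt: β = asin((r2−r1)/C) = asin(-1/77) = -0.7441°
wrap1 = π − 2β = 181.4882°
wrap2 = π + 2β = 178.5118°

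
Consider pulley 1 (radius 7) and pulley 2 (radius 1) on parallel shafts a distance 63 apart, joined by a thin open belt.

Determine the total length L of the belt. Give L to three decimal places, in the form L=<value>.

open belt: β = asin((r2−r1)/C) = asin(-6/63) = -5.4650°
wrap1 = π − 2β = 190.9300°
wrap2 = π + 2β = 169.0700°
tangent length = C·cosβ = 62.7136
L = r1·wrap1 + r2·wrap2 + 2·C·cosβ = 7·3.3324 + 1·2.9508 + 2·62.7136 = 151.7046

L=151.705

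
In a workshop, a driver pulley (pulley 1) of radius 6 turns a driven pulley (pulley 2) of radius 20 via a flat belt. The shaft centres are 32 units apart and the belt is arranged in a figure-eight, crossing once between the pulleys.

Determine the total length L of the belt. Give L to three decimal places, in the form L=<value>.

crossed belt: β = asin((r1+r2)/C) = asin(26/32) = 54.3409°
wrap1 = wrap2 = π + 2β = 288.6818°
tangent length = C·cosβ = 18.6548
L = (r1+r2)·wrap + 2·C·cosβ = 26·5.0384 + 2·18.6548 = 168.3092

L=168.309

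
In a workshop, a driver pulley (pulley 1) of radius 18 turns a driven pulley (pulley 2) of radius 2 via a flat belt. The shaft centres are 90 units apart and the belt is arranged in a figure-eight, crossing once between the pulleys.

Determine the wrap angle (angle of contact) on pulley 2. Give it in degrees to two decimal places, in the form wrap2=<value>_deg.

crossed belt: β = asin((r1+r2)/C) = asin(20/90) = 12.8396°
wrap1 = wrap2 = π + 2β = 205.6792°

wrap2=205.68_deg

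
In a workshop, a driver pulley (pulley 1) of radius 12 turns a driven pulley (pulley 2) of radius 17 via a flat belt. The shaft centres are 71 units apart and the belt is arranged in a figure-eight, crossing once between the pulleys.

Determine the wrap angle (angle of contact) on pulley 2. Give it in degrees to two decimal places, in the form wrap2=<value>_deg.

crossed belt: β = asin((r1+r2)/C) = asin(29/71) = 24.1075°
wrap1 = wrap2 = π + 2β = 228.2151°

wrap2=228.22_deg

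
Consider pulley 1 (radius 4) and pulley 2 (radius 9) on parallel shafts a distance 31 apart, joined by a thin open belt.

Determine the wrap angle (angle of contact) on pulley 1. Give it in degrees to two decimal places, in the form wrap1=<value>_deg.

open belt: β = asin((r2−r1)/C) = asin(5/31) = 9.2818°
wrap1 = π − 2β = 161.4364°
wrap2 = π + 2β = 198.5636°

wrap1=161.44_deg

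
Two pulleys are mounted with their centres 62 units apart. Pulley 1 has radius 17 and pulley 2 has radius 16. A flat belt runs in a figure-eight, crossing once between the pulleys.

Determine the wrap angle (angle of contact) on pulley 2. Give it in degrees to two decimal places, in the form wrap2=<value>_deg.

wrap2=244.32_deg

crossed belt: β = asin((r1+r2)/C) = asin(33/62) = 32.1582°
wrap1 = wrap2 = π + 2β = 244.3163°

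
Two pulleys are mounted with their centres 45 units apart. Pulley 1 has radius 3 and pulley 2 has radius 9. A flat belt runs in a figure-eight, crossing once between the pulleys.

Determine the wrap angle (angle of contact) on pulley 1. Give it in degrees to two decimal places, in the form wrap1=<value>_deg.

wrap1=210.93_deg

crossed belt: β = asin((r1+r2)/C) = asin(12/45) = 15.4660°
wrap1 = wrap2 = π + 2β = 210.9320°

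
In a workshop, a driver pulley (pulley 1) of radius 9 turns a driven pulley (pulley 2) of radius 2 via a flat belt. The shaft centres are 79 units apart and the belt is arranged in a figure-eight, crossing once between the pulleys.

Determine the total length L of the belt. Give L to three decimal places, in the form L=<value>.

L=194.092

crossed belt: β = asin((r1+r2)/C) = asin(11/79) = 8.0039°
wrap1 = wrap2 = π + 2β = 196.0078°
tangent length = C·cosβ = 78.2304
L = (r1+r2)·wrap + 2·C·cosβ = 11·3.4210 + 2·78.2304 = 194.0917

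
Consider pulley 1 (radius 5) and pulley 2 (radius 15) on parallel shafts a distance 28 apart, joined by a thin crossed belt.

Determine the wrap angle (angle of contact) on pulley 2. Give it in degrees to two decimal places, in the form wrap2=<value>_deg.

wrap2=271.17_deg

crossed belt: β = asin((r1+r2)/C) = asin(20/28) = 45.5847°
wrap1 = wrap2 = π + 2β = 271.1694°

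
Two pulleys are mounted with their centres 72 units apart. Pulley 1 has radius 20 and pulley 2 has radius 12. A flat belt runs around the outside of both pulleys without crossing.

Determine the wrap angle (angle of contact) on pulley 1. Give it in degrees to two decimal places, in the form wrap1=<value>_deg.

open belt: β = asin((r2−r1)/C) = asin(-8/72) = -6.3794°
wrap1 = π − 2β = 192.7587°
wrap2 = π + 2β = 167.2413°

wrap1=192.76_deg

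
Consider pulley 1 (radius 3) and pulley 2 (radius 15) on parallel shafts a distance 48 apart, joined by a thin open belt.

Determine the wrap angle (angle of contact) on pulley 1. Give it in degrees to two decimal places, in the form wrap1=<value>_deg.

open belt: β = asin((r2−r1)/C) = asin(12/48) = 14.4775°
wrap1 = π − 2β = 151.0450°
wrap2 = π + 2β = 208.9550°

wrap1=151.04_deg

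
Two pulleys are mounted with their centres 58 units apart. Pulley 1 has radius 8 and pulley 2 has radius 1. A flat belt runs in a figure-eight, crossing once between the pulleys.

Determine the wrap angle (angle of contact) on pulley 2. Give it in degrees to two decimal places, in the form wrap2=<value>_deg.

crossed belt: β = asin((r1+r2)/C) = asin(9/58) = 8.9268°
wrap1 = wrap2 = π + 2β = 197.8536°

wrap2=197.85_deg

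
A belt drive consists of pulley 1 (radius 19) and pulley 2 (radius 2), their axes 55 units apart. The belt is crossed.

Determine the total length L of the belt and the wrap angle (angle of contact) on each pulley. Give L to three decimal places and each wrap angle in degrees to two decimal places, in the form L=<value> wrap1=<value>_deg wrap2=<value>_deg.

L=184.094 wrap1=224.89_deg wrap2=224.89_deg

crossed belt: β = asin((r1+r2)/C) = asin(21/55) = 22.4464°
wrap1 = wrap2 = π + 2β = 224.8927°
tangent length = C·cosβ = 50.8331
L = (r1+r2)·wrap + 2·C·cosβ = 21·3.9251 + 2·50.8331 = 184.0936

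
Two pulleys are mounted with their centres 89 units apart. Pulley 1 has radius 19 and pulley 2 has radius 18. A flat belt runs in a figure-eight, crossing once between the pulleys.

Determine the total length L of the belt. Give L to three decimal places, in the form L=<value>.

crossed belt: β = asin((r1+r2)/C) = asin(37/89) = 24.5653°
wrap1 = wrap2 = π + 2β = 229.1306°
tangent length = C·cosβ = 80.9444
L = (r1+r2)·wrap + 2·C·cosβ = 37·3.9991 + 2·80.9444 = 309.8550

L=309.855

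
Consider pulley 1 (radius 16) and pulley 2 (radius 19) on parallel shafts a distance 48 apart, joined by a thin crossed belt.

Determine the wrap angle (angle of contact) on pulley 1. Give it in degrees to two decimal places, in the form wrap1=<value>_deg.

wrap1=273.63_deg

crossed belt: β = asin((r1+r2)/C) = asin(35/48) = 46.8166°
wrap1 = wrap2 = π + 2β = 273.6332°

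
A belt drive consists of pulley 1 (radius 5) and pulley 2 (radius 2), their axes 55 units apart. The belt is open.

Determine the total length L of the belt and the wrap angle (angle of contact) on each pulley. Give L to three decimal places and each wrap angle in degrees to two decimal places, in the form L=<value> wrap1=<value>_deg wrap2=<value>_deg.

open belt: β = asin((r2−r1)/C) = asin(-3/55) = -3.1268°
wrap1 = π − 2β = 186.2536°
wrap2 = π + 2β = 173.7464°
tangent length = C·cosβ = 54.9181
L = r1·wrap1 + r2·wrap2 + 2·C·cosβ = 5·3.2507 + 2·3.0324 + 2·54.9181 = 132.1548

L=132.155 wrap1=186.25_deg wrap2=173.75_deg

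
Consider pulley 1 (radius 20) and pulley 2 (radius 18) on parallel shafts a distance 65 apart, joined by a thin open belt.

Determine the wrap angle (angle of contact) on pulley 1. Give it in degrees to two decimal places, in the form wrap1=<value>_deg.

open belt: β = asin((r2−r1)/C) = asin(-2/65) = -1.7632°
wrap1 = π − 2β = 183.5265°
wrap2 = π + 2β = 176.4735°

wrap1=183.53_deg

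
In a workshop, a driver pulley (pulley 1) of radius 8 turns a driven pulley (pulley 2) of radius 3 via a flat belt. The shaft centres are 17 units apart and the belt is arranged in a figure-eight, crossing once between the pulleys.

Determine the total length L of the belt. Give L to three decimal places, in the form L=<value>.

L=75.962

crossed belt: β = asin((r1+r2)/C) = asin(11/17) = 40.3202°
wrap1 = wrap2 = π + 2β = 260.6404°
tangent length = C·cosβ = 12.9615
L = (r1+r2)·wrap + 2·C·cosβ = 11·4.5490 + 2·12.9615 = 75.9623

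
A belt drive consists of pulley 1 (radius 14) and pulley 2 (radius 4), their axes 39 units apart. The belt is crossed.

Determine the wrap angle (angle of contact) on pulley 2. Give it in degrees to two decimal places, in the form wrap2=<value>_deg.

wrap2=234.97_deg

crossed belt: β = asin((r1+r2)/C) = asin(18/39) = 27.4864°
wrap1 = wrap2 = π + 2β = 234.9729°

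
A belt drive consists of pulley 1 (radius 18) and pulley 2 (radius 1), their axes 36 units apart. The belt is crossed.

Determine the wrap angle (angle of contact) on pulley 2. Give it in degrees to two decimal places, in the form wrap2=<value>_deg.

crossed belt: β = asin((r1+r2)/C) = asin(19/36) = 31.8554°
wrap1 = wrap2 = π + 2β = 243.7109°

wrap2=243.71_deg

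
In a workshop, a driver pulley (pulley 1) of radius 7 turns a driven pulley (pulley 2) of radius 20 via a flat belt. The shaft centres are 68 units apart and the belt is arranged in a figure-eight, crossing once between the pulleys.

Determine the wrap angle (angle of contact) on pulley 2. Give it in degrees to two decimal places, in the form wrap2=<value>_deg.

wrap2=226.79_deg

crossed belt: β = asin((r1+r2)/C) = asin(27/68) = 23.3944°
wrap1 = wrap2 = π + 2β = 226.7889°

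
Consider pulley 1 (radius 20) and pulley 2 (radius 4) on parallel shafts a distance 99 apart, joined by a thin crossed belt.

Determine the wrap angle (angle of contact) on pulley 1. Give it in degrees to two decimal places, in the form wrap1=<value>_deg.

wrap1=208.06_deg

crossed belt: β = asin((r1+r2)/C) = asin(24/99) = 14.0297°
wrap1 = wrap2 = π + 2β = 208.0593°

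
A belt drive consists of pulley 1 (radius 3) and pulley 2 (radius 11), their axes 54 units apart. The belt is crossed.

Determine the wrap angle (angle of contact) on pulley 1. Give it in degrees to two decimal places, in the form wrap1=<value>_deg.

wrap1=210.05_deg

crossed belt: β = asin((r1+r2)/C) = asin(14/54) = 15.0261°
wrap1 = wrap2 = π + 2β = 210.0522°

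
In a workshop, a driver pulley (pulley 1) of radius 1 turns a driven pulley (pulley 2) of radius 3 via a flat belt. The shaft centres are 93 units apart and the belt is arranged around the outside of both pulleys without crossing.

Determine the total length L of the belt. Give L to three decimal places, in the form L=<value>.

open belt: β = asin((r2−r1)/C) = asin(2/93) = 1.2323°
wrap1 = π − 2β = 177.5355°
wrap2 = π + 2β = 182.4645°
tangent length = C·cosβ = 92.9785
L = r1·wrap1 + r2·wrap2 + 2·C·cosβ = 1·3.0986 + 3·3.1846 + 2·92.9785 = 198.6094

L=198.609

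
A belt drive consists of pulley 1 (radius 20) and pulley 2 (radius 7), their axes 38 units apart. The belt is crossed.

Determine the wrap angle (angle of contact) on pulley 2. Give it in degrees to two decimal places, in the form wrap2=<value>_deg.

crossed belt: β = asin((r1+r2)/C) = asin(27/38) = 45.2778°
wrap1 = wrap2 = π + 2β = 270.5555°

wrap2=270.56_deg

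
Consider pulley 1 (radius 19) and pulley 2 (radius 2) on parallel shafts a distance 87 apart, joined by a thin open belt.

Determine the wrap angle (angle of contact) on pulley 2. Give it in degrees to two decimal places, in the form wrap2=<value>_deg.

wrap2=157.46_deg

open belt: β = asin((r2−r1)/C) = asin(-17/87) = -11.2682°
wrap1 = π − 2β = 202.5365°
wrap2 = π + 2β = 157.4635°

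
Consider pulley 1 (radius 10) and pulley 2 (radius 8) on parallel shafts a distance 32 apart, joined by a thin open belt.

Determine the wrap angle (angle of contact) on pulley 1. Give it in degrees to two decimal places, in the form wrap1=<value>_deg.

open belt: β = asin((r2−r1)/C) = asin(-2/32) = -3.5833°
wrap1 = π − 2β = 187.1666°
wrap2 = π + 2β = 172.8334°

wrap1=187.17_deg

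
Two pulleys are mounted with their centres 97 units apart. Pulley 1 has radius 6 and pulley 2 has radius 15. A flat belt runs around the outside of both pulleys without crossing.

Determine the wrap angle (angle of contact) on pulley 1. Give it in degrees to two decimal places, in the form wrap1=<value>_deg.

wrap1=169.35_deg

open belt: β = asin((r2−r1)/C) = asin(9/97) = 5.3238°
wrap1 = π − 2β = 169.3525°
wrap2 = π + 2β = 190.6475°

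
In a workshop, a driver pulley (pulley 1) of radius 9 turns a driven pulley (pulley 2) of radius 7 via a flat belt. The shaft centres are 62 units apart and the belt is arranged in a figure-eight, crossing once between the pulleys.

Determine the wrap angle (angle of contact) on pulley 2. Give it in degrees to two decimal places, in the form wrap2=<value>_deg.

crossed belt: β = asin((r1+r2)/C) = asin(16/62) = 14.9552°
wrap1 = wrap2 = π + 2β = 209.9105°

wrap2=209.91_deg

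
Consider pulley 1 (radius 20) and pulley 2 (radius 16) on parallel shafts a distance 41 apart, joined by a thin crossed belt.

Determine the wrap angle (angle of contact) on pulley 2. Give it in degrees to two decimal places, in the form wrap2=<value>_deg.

crossed belt: β = asin((r1+r2)/C) = asin(36/41) = 61.4079°
wrap1 = wrap2 = π + 2β = 302.8158°

wrap2=302.82_deg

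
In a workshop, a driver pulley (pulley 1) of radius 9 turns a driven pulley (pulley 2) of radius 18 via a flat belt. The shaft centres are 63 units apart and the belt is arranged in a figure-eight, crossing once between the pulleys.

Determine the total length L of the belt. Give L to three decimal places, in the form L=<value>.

crossed belt: β = asin((r1+r2)/C) = asin(27/63) = 25.3769°
wrap1 = wrap2 = π + 2β = 230.7539°
tangent length = C·cosβ = 56.9210
L = (r1+r2)·wrap + 2·C·cosβ = 27·4.0274 + 2·56.9210 = 222.5822

L=222.582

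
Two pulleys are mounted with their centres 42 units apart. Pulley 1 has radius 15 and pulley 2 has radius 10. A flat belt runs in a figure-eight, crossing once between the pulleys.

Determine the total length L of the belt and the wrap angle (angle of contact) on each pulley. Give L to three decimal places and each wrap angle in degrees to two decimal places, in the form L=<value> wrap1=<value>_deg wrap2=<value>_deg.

crossed belt: β = asin((r1+r2)/C) = asin(25/42) = 36.5296°
wrap1 = wrap2 = π + 2β = 253.0592°
tangent length = C·cosβ = 33.7491
L = (r1+r2)·wrap + 2·C·cosβ = 25·4.4167 + 2·33.7491 = 177.9161

L=177.916 wrap1=253.06_deg wrap2=253.06_deg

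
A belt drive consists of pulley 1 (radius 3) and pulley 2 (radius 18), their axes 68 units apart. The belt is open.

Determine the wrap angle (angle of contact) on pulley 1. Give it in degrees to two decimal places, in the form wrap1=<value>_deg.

wrap1=154.51_deg

open belt: β = asin((r2−r1)/C) = asin(15/68) = 12.7436°
wrap1 = π − 2β = 154.5128°
wrap2 = π + 2β = 205.4872°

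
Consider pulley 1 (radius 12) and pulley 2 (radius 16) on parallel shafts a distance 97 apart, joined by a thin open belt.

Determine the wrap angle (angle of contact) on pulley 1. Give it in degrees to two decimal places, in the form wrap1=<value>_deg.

wrap1=175.27_deg

open belt: β = asin((r2−r1)/C) = asin(4/97) = 2.3634°
wrap1 = π − 2β = 175.2732°
wrap2 = π + 2β = 184.7268°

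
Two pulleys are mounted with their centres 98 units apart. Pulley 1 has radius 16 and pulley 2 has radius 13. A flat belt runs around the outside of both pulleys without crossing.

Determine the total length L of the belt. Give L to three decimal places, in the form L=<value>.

L=287.198

open belt: β = asin((r2−r1)/C) = asin(-3/98) = -1.7542°
wrap1 = π − 2β = 183.5085°
wrap2 = π + 2β = 176.4915°
tangent length = C·cosβ = 97.9541
L = r1·wrap1 + r2·wrap2 + 2·C·cosβ = 16·3.2028 + 13·3.0804 + 2·97.9541 = 287.1980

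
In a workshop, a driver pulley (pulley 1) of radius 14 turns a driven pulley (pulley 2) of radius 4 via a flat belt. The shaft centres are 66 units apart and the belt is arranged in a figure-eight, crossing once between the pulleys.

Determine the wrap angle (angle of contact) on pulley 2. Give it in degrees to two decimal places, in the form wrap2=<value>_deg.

wrap2=211.65_deg

crossed belt: β = asin((r1+r2)/C) = asin(18/66) = 15.8266°
wrap1 = wrap2 = π + 2β = 211.6532°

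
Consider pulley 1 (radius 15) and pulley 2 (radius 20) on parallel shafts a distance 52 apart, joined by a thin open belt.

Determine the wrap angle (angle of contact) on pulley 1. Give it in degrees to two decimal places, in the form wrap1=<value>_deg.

open belt: β = asin((r2−r1)/C) = asin(5/52) = 5.5177°
wrap1 = π − 2β = 168.9645°
wrap2 = π + 2β = 191.0355°

wrap1=168.96_deg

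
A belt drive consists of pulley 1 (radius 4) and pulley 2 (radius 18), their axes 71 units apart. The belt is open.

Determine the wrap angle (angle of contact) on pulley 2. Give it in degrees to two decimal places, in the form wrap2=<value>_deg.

wrap2=202.74_deg

open belt: β = asin((r2−r1)/C) = asin(14/71) = 11.3723°
wrap1 = π − 2β = 157.2554°
wrap2 = π + 2β = 202.7446°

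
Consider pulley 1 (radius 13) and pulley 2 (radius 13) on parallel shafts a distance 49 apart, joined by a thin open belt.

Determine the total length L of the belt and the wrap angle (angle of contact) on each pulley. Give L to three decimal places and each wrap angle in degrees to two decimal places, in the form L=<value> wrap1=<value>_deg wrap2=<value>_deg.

open belt: β = asin((r2−r1)/C) = asin(0/49) = 0.0000°
wrap1 = π − 2β = 180.0000°
wrap2 = π + 2β = 180.0000°
tangent length = C·cosβ = 49.0000
L = r1·wrap1 + r2·wrap2 + 2·C·cosβ = 13·3.1416 + 13·3.1416 + 2·49.0000 = 179.6814

L=179.681 wrap1=180.00_deg wrap2=180.00_deg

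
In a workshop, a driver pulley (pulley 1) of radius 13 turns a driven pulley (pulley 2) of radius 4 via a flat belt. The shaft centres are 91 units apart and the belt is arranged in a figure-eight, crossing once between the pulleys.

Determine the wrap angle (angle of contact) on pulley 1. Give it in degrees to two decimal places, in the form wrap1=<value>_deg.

wrap1=201.53_deg

crossed belt: β = asin((r1+r2)/C) = asin(17/91) = 10.7669°
wrap1 = wrap2 = π + 2β = 201.5337°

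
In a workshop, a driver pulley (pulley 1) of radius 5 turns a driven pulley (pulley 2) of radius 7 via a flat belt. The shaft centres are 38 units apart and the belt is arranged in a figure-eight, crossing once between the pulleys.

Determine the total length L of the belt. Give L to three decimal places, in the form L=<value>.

L=117.521

crossed belt: β = asin((r1+r2)/C) = asin(12/38) = 18.4085°
wrap1 = wrap2 = π + 2β = 216.8170°
tangent length = C·cosβ = 36.0555
L = (r1+r2)·wrap + 2·C·cosβ = 12·3.7842 + 2·36.0555 = 117.5211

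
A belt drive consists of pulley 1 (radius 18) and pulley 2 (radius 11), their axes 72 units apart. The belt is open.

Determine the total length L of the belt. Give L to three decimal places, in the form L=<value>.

open belt: β = asin((r2−r1)/C) = asin(-7/72) = -5.5792°
wrap1 = π − 2β = 191.1585°
wrap2 = π + 2β = 168.8415°
tangent length = C·cosβ = 71.6589
L = r1·wrap1 + r2·wrap2 + 2·C·cosβ = 18·3.3363 + 11·2.9468 + 2·71.6589 = 235.7873

L=235.787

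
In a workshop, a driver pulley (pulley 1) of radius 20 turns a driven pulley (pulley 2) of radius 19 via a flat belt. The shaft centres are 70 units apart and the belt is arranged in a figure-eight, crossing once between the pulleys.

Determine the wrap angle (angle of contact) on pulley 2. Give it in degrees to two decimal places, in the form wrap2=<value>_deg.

wrap2=247.72_deg

crossed belt: β = asin((r1+r2)/C) = asin(39/70) = 33.8584°
wrap1 = wrap2 = π + 2β = 247.7169°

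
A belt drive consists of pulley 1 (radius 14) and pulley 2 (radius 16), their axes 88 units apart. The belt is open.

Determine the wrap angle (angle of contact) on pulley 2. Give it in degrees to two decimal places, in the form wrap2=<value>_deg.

wrap2=182.60_deg

open belt: β = asin((r2−r1)/C) = asin(2/88) = 1.3023°
wrap1 = π − 2β = 177.3954°
wrap2 = π + 2β = 182.6046°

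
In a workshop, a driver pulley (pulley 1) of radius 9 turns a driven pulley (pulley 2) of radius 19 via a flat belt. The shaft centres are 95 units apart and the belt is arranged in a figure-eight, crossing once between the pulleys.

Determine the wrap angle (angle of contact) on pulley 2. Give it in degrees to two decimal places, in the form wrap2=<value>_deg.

wrap2=214.28_deg

crossed belt: β = asin((r1+r2)/C) = asin(28/95) = 17.1418°
wrap1 = wrap2 = π + 2β = 214.2835°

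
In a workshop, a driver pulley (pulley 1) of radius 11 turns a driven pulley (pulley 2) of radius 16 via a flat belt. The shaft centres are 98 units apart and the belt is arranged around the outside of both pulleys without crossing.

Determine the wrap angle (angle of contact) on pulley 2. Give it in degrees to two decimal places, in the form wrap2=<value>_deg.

open belt: β = asin((r2−r1)/C) = asin(5/98) = 2.9245°
wrap1 = π − 2β = 174.1510°
wrap2 = π + 2β = 185.8490°

wrap2=185.85_deg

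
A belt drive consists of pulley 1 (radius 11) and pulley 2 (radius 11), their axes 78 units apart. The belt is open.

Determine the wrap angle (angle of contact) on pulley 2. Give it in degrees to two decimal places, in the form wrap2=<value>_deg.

open belt: β = asin((r2−r1)/C) = asin(0/78) = 0.0000°
wrap1 = π − 2β = 180.0000°
wrap2 = π + 2β = 180.0000°

wrap2=180.00_deg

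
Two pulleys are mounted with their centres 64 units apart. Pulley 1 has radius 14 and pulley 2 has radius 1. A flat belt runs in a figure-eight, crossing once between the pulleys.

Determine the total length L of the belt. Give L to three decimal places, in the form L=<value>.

crossed belt: β = asin((r1+r2)/C) = asin(15/64) = 13.5548°
wrap1 = wrap2 = π + 2β = 207.1096°
tangent length = C·cosβ = 62.2174
L = (r1+r2)·wrap + 2·C·cosβ = 15·3.6147 + 2·62.2174 = 178.6559

L=178.656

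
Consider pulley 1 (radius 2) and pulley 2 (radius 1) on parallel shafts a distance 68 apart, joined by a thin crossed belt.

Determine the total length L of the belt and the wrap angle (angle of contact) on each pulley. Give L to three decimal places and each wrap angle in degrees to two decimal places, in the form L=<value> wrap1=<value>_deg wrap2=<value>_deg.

L=145.557 wrap1=185.06_deg wrap2=185.06_deg

crossed belt: β = asin((r1+r2)/C) = asin(3/68) = 2.5286°
wrap1 = wrap2 = π + 2β = 185.0572°
tangent length = C·cosβ = 67.9338
L = (r1+r2)·wrap + 2·C·cosβ = 3·3.2299 + 2·67.9338 = 145.5572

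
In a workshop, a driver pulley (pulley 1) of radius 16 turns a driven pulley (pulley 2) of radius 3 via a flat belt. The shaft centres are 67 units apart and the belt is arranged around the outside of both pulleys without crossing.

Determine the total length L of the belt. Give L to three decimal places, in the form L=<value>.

L=196.221

open belt: β = asin((r2−r1)/C) = asin(-13/67) = -11.1881°
wrap1 = π − 2β = 202.3761°
wrap2 = π + 2β = 157.6239°
tangent length = C·cosβ = 65.7267
L = r1·wrap1 + r2·wrap2 + 2·C·cosβ = 16·3.5321 + 3·2.7511 + 2·65.7267 = 196.2207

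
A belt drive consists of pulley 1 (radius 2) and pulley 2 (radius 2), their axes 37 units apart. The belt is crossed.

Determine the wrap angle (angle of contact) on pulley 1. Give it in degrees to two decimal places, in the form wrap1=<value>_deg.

wrap1=192.41_deg

crossed belt: β = asin((r1+r2)/C) = asin(4/37) = 6.2063°
wrap1 = wrap2 = π + 2β = 192.4125°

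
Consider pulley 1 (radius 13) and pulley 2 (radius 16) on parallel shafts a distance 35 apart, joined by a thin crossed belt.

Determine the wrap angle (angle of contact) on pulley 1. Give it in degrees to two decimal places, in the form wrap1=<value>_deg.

wrap1=291.90_deg

crossed belt: β = asin((r1+r2)/C) = asin(29/35) = 55.9523°
wrap1 = wrap2 = π + 2β = 291.9045°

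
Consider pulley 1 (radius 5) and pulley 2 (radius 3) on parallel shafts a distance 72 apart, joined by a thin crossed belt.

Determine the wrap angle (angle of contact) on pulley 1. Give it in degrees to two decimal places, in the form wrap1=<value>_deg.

wrap1=192.76_deg

crossed belt: β = asin((r1+r2)/C) = asin(8/72) = 6.3794°
wrap1 = wrap2 = π + 2β = 192.7587°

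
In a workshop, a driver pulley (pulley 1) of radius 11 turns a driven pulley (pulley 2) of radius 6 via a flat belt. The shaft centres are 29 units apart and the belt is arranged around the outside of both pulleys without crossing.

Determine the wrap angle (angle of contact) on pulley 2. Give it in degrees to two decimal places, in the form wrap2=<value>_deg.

open belt: β = asin((r2−r1)/C) = asin(-5/29) = -9.9282°
wrap1 = π − 2β = 199.8564°
wrap2 = π + 2β = 160.1436°

wrap2=160.14_deg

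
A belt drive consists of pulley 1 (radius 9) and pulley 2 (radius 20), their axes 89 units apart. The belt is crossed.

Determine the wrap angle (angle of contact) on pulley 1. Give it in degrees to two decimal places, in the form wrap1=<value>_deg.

wrap1=218.03_deg

crossed belt: β = asin((r1+r2)/C) = asin(29/89) = 19.0166°
wrap1 = wrap2 = π + 2β = 218.0333°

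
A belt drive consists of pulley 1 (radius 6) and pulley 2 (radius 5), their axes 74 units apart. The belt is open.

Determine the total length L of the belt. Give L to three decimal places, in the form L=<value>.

L=182.571

open belt: β = asin((r2−r1)/C) = asin(-1/74) = -0.7743°
wrap1 = π − 2β = 181.5486°
wrap2 = π + 2β = 178.4514°
tangent length = C·cosβ = 73.9932
L = r1·wrap1 + r2·wrap2 + 2·C·cosβ = 6·3.1686 + 5·3.1146 + 2·73.9932 = 182.5710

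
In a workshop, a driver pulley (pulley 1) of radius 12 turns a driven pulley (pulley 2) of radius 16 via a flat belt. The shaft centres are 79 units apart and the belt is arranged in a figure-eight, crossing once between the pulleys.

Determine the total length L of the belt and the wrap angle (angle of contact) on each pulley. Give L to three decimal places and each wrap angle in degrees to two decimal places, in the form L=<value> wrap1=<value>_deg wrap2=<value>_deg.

crossed belt: β = asin((r1+r2)/C) = asin(28/79) = 20.7585°
wrap1 = wrap2 = π + 2β = 221.5171°
tangent length = C·cosβ = 73.8715
L = (r1+r2)·wrap + 2·C·cosβ = 28·3.8662 + 2·73.8715 = 255.9967

L=255.997 wrap1=221.52_deg wrap2=221.52_deg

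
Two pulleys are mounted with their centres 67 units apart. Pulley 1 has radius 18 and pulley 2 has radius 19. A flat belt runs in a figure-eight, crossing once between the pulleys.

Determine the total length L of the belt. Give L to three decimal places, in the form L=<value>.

crossed belt: β = asin((r1+r2)/C) = asin(37/67) = 33.5207°
wrap1 = wrap2 = π + 2β = 247.0415°
tangent length = C·cosβ = 55.8570
L = (r1+r2)·wrap + 2·C·cosβ = 37·4.3117 + 2·55.8570 = 271.2463

L=271.246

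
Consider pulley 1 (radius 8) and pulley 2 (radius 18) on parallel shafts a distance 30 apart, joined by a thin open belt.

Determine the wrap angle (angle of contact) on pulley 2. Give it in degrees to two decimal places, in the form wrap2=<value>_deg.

wrap2=218.94_deg

open belt: β = asin((r2−r1)/C) = asin(10/30) = 19.4712°
wrap1 = π − 2β = 141.0576°
wrap2 = π + 2β = 218.9424°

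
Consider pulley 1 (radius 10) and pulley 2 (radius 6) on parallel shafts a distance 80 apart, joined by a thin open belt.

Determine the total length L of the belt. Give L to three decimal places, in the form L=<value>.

L=210.466

open belt: β = asin((r2−r1)/C) = asin(-4/80) = -2.8660°
wrap1 = π − 2β = 185.7320°
wrap2 = π + 2β = 174.2680°
tangent length = C·cosβ = 79.8999
L = r1·wrap1 + r2·wrap2 + 2·C·cosβ = 10·3.2416 + 6·3.0416 + 2·79.8999 = 210.4655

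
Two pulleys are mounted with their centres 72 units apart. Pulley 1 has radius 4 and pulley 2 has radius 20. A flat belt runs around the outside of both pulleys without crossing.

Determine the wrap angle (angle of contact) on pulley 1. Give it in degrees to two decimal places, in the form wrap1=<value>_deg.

wrap1=154.32_deg

open belt: β = asin((r2−r1)/C) = asin(16/72) = 12.8396°
wrap1 = π − 2β = 154.3208°
wrap2 = π + 2β = 205.6792°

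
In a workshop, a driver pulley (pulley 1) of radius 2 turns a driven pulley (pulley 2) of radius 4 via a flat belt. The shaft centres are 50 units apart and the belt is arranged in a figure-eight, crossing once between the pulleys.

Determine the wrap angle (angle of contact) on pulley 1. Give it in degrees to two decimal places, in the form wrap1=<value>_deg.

crossed belt: β = asin((r1+r2)/C) = asin(6/50) = 6.8921°
wrap1 = wrap2 = π + 2β = 193.7842°

wrap1=193.78_deg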